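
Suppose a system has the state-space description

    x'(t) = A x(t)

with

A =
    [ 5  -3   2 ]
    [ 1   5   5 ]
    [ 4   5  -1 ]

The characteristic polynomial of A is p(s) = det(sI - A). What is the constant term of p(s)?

Expand det(sI - A) for the 3×3 matrix.
p(s) = s^3 - 9s^2 - 15s + 243.
(Check: constant term = det(-A) = (-1)^3 det A = 243; coefficient of s^2 = -tr A = -9.)
The constant term is 243.

243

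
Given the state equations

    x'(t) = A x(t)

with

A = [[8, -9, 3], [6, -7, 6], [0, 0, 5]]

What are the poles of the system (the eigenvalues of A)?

det(sI - A) = s^3 - (tr A)s^2 + (M11 + M22 + M33)s - det A, where Mii is the 2×2 principal minor of A obtained by deleting row i and column i.
tr A = 8 + (-7) + 5 = 6; M11 = (-7)·5 - 6·0 = -35 - 0 = -35; M22 = 8·5 - 3·0 = 40 - 0 = 40; M33 = 8·(-7) - (-9)·6 = -56 - (-54) = -2; sum of minors = 3.
det A = 8·((-7)·5 - 6·0) - (-9)·(6·5 - 6·0) + 3·(6·0 - (-7)·0) = 8·(-35) - (-9)·30 + 3·0 = -10.
So p(s) = det(sI - A) = s^3 - 6s^2 + 3s + 10.
Rational-root test: any integer root divides 10. Testing small divisors, s = -1 works: p(-1) = -1 + (-6) + (-3) + 10 = 0, so (s + 1) is a factor.
Dividing, p(s) = (s + 1)(s^2 - 7s + 10).
Factor s^2 - 7s + 10: two numbers with sum 7 and product 10 are 5 and 2, so s^2 - 7s + 10 = (s - 5)(s - 2).
Hence p(s) = (s - 5) (s - 2) (s + 1), with roots -1, 2, 5.
At least one eigenvalue has non-negative real part, so the system is not asymptotically stable.

-1, 2, 5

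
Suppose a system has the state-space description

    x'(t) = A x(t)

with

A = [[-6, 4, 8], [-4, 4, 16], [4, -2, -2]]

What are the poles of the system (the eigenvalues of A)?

-4, -2, 2

det(sI - A) = s^3 - (tr A)s^2 + (M11 + M22 + M33)s - det A, where Mii is the 2×2 principal minor of A obtained by deleting row i and column i.
tr A = (-6) + 4 + (-2) = -4; M11 = 4·(-2) - 16·(-2) = -8 - (-32) = 24; M22 = (-6)·(-2) - 8·4 = 12 - 32 = -20; M33 = (-6)·4 - 4·(-4) = -24 - (-16) = -8; sum of minors = -4.
det A = (-6)·(4·(-2) - 16·(-2)) - 4·((-4)·(-2) - 16·4) + 8·((-4)·(-2) - 4·4) = (-6)·24 - 4·(-56) + 8·(-8) = 16.
So p(s) = det(sI - A) = s^3 + 4s^2 - 4s - 16.
Rational-root test: any integer root divides -16. Testing small divisors, s = -2 works: p(-2) = -8 + 16 + 8 + (-16) = 0, so (s + 2) is a factor.
Dividing, p(s) = (s + 2)(s^2 + 2s - 8).
Factor s^2 + 2s - 8: two numbers with sum -2 and product -8 are 2 and -4, so s^2 + 2s - 8 = (s - 2)(s + 4).
Hence p(s) = (s - 2) (s + 2) (s + 4), with roots -4, -2, 2.
At least one eigenvalue has non-negative real part, so the system is not asymptotically stable.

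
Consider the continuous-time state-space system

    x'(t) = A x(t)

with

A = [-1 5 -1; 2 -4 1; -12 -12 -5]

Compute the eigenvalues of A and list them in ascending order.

det(sI - A) = s^3 - (tr A)s^2 + (M11 + M22 + M33)s - det A, where Mii is the 2×2 principal minor of A obtained by deleting row i and column i.
tr A = (-1) + (-4) + (-5) = -10; M11 = (-4)·(-5) - 1·(-12) = 20 - (-12) = 32; M22 = (-1)·(-5) - (-1)·(-12) = 5 - 12 = -7; M33 = (-1)·(-4) - 5·2 = 4 - 10 = -6; sum of minors = 19.
det A = (-1)·((-4)·(-5) - 1·(-12)) - 5·(2·(-5) - 1·(-12)) + (-1)·(2·(-12) - (-4)·(-12)) = (-1)·32 - 5·2 + (-1)·(-72) = 30.
So p(s) = det(sI - A) = s^3 + 10s^2 + 19s - 30.
Rational-root test: any integer root divides -30. Testing small divisors, s = 1 works: p(1) = 1 + 10 + 19 + (-30) = 0, so (s - 1) is a factor.
Dividing, p(s) = (s - 1)(s^2 + 11s + 30).
Factor s^2 + 11s + 30: two numbers with sum -11 and product 30 are -5 and -6, so s^2 + 11s + 30 = (s + 5)(s + 6).
Hence p(s) = (s - 1) (s + 5) (s + 6), with roots -6, -5, 1.
At least one eigenvalue has non-negative real part, so the system is not asymptotically stable.

-6, -5, 1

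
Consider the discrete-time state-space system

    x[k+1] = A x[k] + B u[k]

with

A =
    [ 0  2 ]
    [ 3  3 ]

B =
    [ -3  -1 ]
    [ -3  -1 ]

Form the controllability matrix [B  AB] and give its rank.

AB = [[-6, -2], [-18, -6]]
Controllability matrix C = [B  AB] = [[-3, -1, -6, -2], [-3, -1, -18, -6]]
Take the 2×2 submatrix of C formed by columns 1, 3: [[-3, -6], [-3, -18]]. Its determinant is (-3)·(-18) - (-6)·(-3) = 54 - 18 = 36 ≠ 0.
So rank(C) ≥ 2; since C has 2 rows, rank(C) = 2.
rank(C) = 2 = n, so the pair (A, B) is completely controllable.

2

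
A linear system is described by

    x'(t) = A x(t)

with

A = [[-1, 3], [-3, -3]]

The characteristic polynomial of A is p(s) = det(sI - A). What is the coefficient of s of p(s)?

4

For a 2×2 matrix, det(sI - A) = s^2 - (tr A)s + det A.
tr A = -4, det A = 12.
So p(s) = s^2 + 4s + 12.
The coefficient of s is 4.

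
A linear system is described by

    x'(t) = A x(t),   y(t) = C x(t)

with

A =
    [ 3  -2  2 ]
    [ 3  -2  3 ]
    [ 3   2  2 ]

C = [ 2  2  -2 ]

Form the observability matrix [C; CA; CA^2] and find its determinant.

CA = [[6, -12, 6]]
CA^2 = [[0, 24, -12]]
Observability matrix O = [C; CA; CA^2] = [[2, 2, -2], [6, -12, 6], [0, 24, -12]]
Expanding along the first row, det(O) = 2·((-12)·(-12) - 6·24) - 2·(6·(-12) - 6·0) + (-2)·(6·24 - (-12)·0) = 2·0 - 2·(-72) + (-2)·144 = -144
Since det(O) ≠ 0, rank(O) = 3 and the system is completely observable.

-144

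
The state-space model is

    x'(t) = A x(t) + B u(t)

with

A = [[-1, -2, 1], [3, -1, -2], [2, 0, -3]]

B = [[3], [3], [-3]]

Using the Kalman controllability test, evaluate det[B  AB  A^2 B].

AB = [[-12], [12], [15]]
A^2B = [[3], [-78], [-69]]
Controllability matrix C = [B  AB  A^2B] = [[3, -12, 3], [3, 12, -78], [-3, 15, -69]]
Expanding along the first row, det(C) = 3·(12·(-69) - (-78)·15) - (-12)·(3·(-69) - (-78)·(-3)) + 3·(3·15 - 12·(-3)) = 3·342 - (-12)·(-441) + 3·81 = -4023
Since det(C) ≠ 0, rank(C) = 3 and the system is completely controllable.

-4023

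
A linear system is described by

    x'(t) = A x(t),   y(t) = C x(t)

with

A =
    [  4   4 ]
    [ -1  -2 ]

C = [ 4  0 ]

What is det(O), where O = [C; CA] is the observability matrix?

64

CA = [[16, 16]]
Observability matrix O = [C; CA] = [[4, 0], [16, 16]]
det(O) = 4·16 - 0·16 = 64 - 0 = 64
Since det(O) ≠ 0, rank(O) = 2 and the system is completely observable.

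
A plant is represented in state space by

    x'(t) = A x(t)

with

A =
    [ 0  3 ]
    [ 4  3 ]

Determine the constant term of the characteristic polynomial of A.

-12

For a 2×2 matrix, det(sI - A) = s^2 - (tr A)s + det A.
tr A = 3, det A = -12.
So p(s) = s^2 - 3s - 12.
The constant term is -12.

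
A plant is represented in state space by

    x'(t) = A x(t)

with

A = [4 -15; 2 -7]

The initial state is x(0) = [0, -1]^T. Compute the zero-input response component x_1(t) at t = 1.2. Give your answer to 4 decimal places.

3.1571

det(sI - A) = s^2 - (tr A)s + det A, with tr A = 4 + (-7) = -3 and det A = 4·(-7) - (-15)·2 = -28 - (-30) = 2.
So p(s) = det(sI - A) = s^2 + 3s + 2.
Factor s^2 + 3s + 2: two numbers with sum -3 and product 2 are -1 and -2, so s^2 + 3s + 2 = (s + 1)(s + 2).
Hence p(s) = (s + 1) (s + 2), with roots -2, -1.
The eigenvalues -2, -1 are distinct and real, so A is diagonalisable and x(t) = e^{At} x(0) = V diag(e^{λ_i t}) V^{-1} x(0), where the columns of V are the eigenvectors.
λ = -2: A - (-2)I = [[6, -15], [2, -5]]. Row 1 gives 6·v1 + (-15)·v2 = 0, so take v_1 = [5, 2]^T.
λ = -1: A - (-1)I = [[5, -15], [2, -6]]. Row 1 gives 5·v1 + (-15)·v2 = 0, so take v_2 = [-3, -1]^T.
V = [v_1 v_2] = [[5, -3], [2, -1]] has det V = 1, so V^{-1} = adj(V)/det V = [[-1, 3], [-2, 5]].
Modal coordinates z(0) = V^{-1} x(0): (-1)·0 + 3·(-1) = -3; (-2)·0 + 5·(-1) = -5; so z(0) = [-3, -5]^T.
x_1(t) = Σ_i (v_i)_1 · z_i(0) · e^{λ_i t} (row 1 of V times the modal terms).
x_1(1.2) = 5·(-3)·e^{-2·1.2} + (-3)·(-5)·e^{-1·1.2} = (-15)·0.090718 + 15·0.301194 = 3.1571.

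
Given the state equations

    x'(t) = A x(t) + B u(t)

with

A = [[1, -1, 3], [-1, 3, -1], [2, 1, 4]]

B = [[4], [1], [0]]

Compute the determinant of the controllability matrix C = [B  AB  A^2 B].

AB = [[3], [-1], [9]]
A^2B = [[31], [-15], [41]]
Controllability matrix C = [B  AB  A^2B] = [[4, 3, 31], [1, -1, -15], [0, 9, 41]]
Expanding along the first row, det(C) = 4·((-1)·41 - (-15)·9) - 3·(1·41 - (-15)·0) + 31·(1·9 - (-1)·0) = 4·94 - 3·41 + 31·9 = 532
Since det(C) ≠ 0, rank(C) = 3 and the system is completely controllable.

532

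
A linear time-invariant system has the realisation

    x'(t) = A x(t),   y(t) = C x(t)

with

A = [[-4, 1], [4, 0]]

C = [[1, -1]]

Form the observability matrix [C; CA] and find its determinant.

CA = [[-8, 1]]
Observability matrix O = [C; CA] = [[1, -1], [-8, 1]]
det(O) = 1·1 - (-1)·(-8) = 1 - 8 = -7
Since det(O) ≠ 0, rank(O) = 2 and the system is completely observable.

-7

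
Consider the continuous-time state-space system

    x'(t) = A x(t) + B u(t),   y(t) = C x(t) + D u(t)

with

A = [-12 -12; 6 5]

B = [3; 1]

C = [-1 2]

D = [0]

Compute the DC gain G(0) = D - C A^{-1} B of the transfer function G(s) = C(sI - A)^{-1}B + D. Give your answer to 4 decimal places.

G(0) = C(-A)^{-1}B + D = -C A^{-1} B + D.
det A = 12, so A^{-1} = (1/12)·adj(A) = [[5/12, 1], [-1/2, -1]]
A^{-1} B = [9/4, -5/2]^T
C A^{-1} B = -29/4
G(0) = D - C A^{-1} B = 0 - (-29/4) = 29/4 ≈ 7.2500

7.2500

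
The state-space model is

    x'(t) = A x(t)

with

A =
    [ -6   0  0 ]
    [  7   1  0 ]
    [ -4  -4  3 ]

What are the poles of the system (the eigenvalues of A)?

-6, 1, 3

det(sI - A) = s^3 - (tr A)s^2 + (M11 + M22 + M33)s - det A, where Mii is the 2×2 principal minor of A obtained by deleting row i and column i.
tr A = (-6) + 1 + 3 = -2; M11 = 1·3 - 0·(-4) = 3 - 0 = 3; M22 = (-6)·3 - 0·(-4) = -18 - 0 = -18; M33 = (-6)·1 - 0·7 = -6 - 0 = -6; sum of minors = -21.
det A = (-6)·(1·3 - 0·(-4)) - 0·(7·3 - 0·(-4)) + 0·(7·(-4) - 1·(-4)) = (-6)·3 - 0·21 + 0·(-24) = -18.
So p(s) = det(sI - A) = s^3 + 2s^2 - 21s + 18.
Rational-root test: any integer root divides 18. Testing small divisors, s = 1 works: p(1) = 1 + 2 + (-21) + 18 = 0, so (s - 1) is a factor.
Dividing, p(s) = (s - 1)(s^2 + 3s - 18).
Factor s^2 + 3s - 18: two numbers with sum -3 and product -18 are 3 and -6, so s^2 + 3s - 18 = (s - 3)(s + 6).
Hence p(s) = (s - 3) (s - 1) (s + 6), with roots -6, 1, 3.
At least one eigenvalue has non-negative real part, so the system is not asymptotically stable.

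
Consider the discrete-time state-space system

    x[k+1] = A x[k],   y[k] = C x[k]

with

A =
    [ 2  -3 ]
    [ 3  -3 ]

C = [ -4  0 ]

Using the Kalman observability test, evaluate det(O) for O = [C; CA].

-48

CA = [[-8, 12]]
Observability matrix O = [C; CA] = [[-4, 0], [-8, 12]]
det(O) = (-4)·12 - 0·(-8) = -48 - 0 = -48
Since det(O) ≠ 0, rank(O) = 2 and the system is completely observable.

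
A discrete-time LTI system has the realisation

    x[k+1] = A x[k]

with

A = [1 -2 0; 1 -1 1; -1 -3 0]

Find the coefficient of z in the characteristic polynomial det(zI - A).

Expand det(zI - A) for the 3×3 matrix.
p(z) = z^3 + 4z - 5.
(Check: constant term = det(-A) = (-1)^3 det A = -5; coefficient of z^2 = -tr A = 0.)
The coefficient of z is 4.

4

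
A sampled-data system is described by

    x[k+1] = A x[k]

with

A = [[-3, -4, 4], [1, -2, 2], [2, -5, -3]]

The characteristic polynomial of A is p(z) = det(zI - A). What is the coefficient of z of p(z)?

27

Expand det(zI - A) for the 3×3 matrix.
p(z) = z^3 + 8z^2 + 27z + 80.
(Check: constant term = det(-A) = (-1)^3 det A = 80; coefficient of z^2 = -tr A = 8.)
The coefficient of z is 27.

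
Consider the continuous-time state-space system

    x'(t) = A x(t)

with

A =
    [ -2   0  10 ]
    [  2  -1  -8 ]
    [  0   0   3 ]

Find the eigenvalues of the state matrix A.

det(sI - A) = s^3 - (tr A)s^2 + (M11 + M22 + M33)s - det A, where Mii is the 2×2 principal minor of A obtained by deleting row i and column i.
tr A = (-2) + (-1) + 3 = 0; M11 = (-1)·3 - (-8)·0 = -3 - 0 = -3; M22 = (-2)·3 - 10·0 = -6 - 0 = -6; M33 = (-2)·(-1) - 0·2 = 2 - 0 = 2; sum of minors = -7.
det A = (-2)·((-1)·3 - (-8)·0) - 0·(2·3 - (-8)·0) + 10·(2·0 - (-1)·0) = (-2)·(-3) - 0·6 + 10·0 = 6.
So p(s) = det(sI - A) = s^3 - 7s - 6.
Rational-root test: any integer root divides -6. Testing small divisors, s = -1 works: p(-1) = -1 + 0 + 7 + (-6) = 0, so (s + 1) is a factor.
Dividing, p(s) = (s + 1)(s^2 - s - 6).
Factor s^2 - s - 6: two numbers with sum 1 and product -6 are 3 and -2, so s^2 - s - 6 = (s - 3)(s + 2).
Hence p(s) = (s - 3) (s + 1) (s + 2), with roots -2, -1, 3.
At least one eigenvalue has non-negative real part, so the system is not asymptotically stable.

-2, -1, 3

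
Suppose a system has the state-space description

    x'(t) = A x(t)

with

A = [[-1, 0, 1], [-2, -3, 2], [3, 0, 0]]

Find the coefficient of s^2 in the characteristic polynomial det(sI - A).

4

Expand det(sI - A) for the 3×3 matrix.
p(s) = s^3 + 4s^2 - 9.
(Check: constant term = det(-A) = (-1)^3 det A = -9; coefficient of s^2 = -tr A = 4.)
The coefficient of s^2 is 4.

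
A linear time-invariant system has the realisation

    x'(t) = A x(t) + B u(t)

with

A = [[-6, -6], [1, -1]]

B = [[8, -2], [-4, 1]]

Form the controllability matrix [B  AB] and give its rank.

1

AB = [[-24, 6], [12, -3]]
Controllability matrix C = [B  AB] = [[8, -2, -24, 6], [-4, 1, 12, -3]]
Every column of C is a scalar multiple of column 1 = [8, -4] (multipliers 1, -1/4, -3, 3/4), so the columns span a one-dimensional space.
C ≠ 0, hence rank(C) = 1.
rank(C) = 1 < n = 2, so the pair (A, B) is not completely controllable.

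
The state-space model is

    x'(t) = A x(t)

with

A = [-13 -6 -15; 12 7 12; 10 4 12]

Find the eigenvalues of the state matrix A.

det(sI - A) = s^3 - (tr A)s^2 + (M11 + M22 + M33)s - det A, where Mii is the 2×2 principal minor of A obtained by deleting row i and column i.
tr A = (-13) + 7 + 12 = 6; M11 = 7·12 - 12·4 = 84 - 48 = 36; M22 = (-13)·12 - (-15)·10 = -156 - (-150) = -6; M33 = (-13)·7 - (-6)·12 = -91 - (-72) = -19; sum of minors = 11.
det A = (-13)·(7·12 - 12·4) - (-6)·(12·12 - 12·10) + (-15)·(12·4 - 7·10) = (-13)·36 - (-6)·24 + (-15)·(-22) = 6.
So p(s) = det(sI - A) = s^3 - 6s^2 + 11s - 6.
Rational-root test: any integer root divides -6. Testing small divisors, s = 1 works: p(1) = 1 + (-6) + 11 + (-6) = 0, so (s - 1) is a factor.
Dividing, p(s) = (s - 1)(s^2 - 5s + 6).
Factor s^2 - 5s + 6: two numbers with sum 5 and product 6 are 3 and 2, so s^2 - 5s + 6 = (s - 3)(s - 2).
Hence p(s) = (s - 3) (s - 2) (s - 1), with roots 1, 2, 3.
At least one eigenvalue has non-negative real part, so the system is not asymptotically stable.

1, 2, 3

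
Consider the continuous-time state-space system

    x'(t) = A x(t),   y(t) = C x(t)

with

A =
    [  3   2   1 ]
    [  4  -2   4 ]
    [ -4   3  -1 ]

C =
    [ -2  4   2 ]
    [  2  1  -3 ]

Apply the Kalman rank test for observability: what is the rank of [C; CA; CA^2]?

3

CA = [[2, -6, 12], [22, -7, 9]]
CA^2 = [[-66, 52, -34], [2, 85, -15]]
Observability matrix O = [C; CA; CA^2] = [[-2, 4, 2], [2, 1, -3], [2, -6, 12], [22, -7, 9], [-66, 52, -34], [2, 85, -15]]
Take the 3×3 submatrix of O formed by rows 1, 2, 3: [[-2, 4, 2], [2, 1, -3], [2, -6, 12]]. Its determinant is (-2)·(1·12 - (-3)·(-6)) - 4·(2·12 - (-3)·2) + 2·(2·(-6) - 1·2) = (-2)·(-6) - 4·30 + 2·(-14) = -136 ≠ 0.
So rank(O) ≥ 3; since O has 3 columns, rank(O) = 3.
rank(O) = 3 = n, so the pair (A, C) is completely observable.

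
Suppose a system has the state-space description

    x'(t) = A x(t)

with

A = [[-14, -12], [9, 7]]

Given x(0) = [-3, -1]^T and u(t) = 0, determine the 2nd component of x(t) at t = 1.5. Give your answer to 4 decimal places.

det(sI - A) = s^2 - (tr A)s + det A, with tr A = (-14) + 7 = -7 and det A = (-14)·7 - (-12)·9 = -98 - (-108) = 10.
So p(s) = det(sI - A) = s^2 + 7s + 10.
Factor s^2 + 7s + 10: two numbers with sum -7 and product 10 are -2 and -5, so s^2 + 7s + 10 = (s + 2)(s + 5).
Hence p(s) = (s + 2) (s + 5), with roots -5, -2.
The eigenvalues -5, -2 are distinct and real, so A is diagonalisable and x(t) = e^{At} x(0) = V diag(e^{λ_i t}) V^{-1} x(0), where the columns of V are the eigenvectors.
λ = -5: A - (-5)I = [[-9, -12], [9, 12]]. Row 1 gives (-9)·v1 + (-12)·v2 = 0, so take v_1 = [-4, 3]^T.
λ = -2: A - (-2)I = [[-12, -12], [9, 9]]. Row 1 gives (-12)·v1 + (-12)·v2 = 0, so take v_2 = [-1, 1]^T.
V = [v_1 v_2] = [[-4, -1], [3, 1]] has det V = -1, so V^{-1} = adj(V)/det V = [[-1, -1], [3, 4]].
Modal coordinates z(0) = V^{-1} x(0): (-1)·(-3) + (-1)·(-1) = 4; 3·(-3) + 4·(-1) = -13; so z(0) = [4, -13]^T.
x_2(t) = Σ_i (v_i)_2 · z_i(0) · e^{λ_i t} (row 2 of V times the modal terms).
x_2(1.5) = 3·4·e^{-5·1.5} + 1·(-13)·e^{-2·1.5} = 12·0.000553 + (-13)·0.049787 = -0.6406.

-0.6406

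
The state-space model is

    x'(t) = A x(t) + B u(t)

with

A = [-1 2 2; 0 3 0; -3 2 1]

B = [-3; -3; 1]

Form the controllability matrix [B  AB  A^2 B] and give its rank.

3

AB = [[-1], [-9], [4]]
A^2B = [[-9], [-27], [-11]]
Controllability matrix C = [B  AB  A^2B] = [[-3, -1, -9], [-3, -9, -27], [1, 4, -11]]
det(C) = (-3)·((-9)·(-11) - (-27)·4) - (-1)·((-3)·(-11) - (-27)·1) + (-9)·((-3)·4 - (-9)·1) = (-3)·207 - (-1)·60 + (-9)·(-3) = -534 ≠ 0, so rank(C) = 3.
rank(C) = 3 = n, so the pair (A, B) is completely controllable.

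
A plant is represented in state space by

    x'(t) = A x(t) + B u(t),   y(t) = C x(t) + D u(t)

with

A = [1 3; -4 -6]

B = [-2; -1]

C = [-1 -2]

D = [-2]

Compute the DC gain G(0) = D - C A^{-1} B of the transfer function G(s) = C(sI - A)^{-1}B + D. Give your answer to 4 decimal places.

-2.5000

G(0) = C(-A)^{-1}B + D = -C A^{-1} B + D.
det A = 6, so A^{-1} = (1/6)·adj(A) = [[-1, -1/2], [2/3, 1/6]]
A^{-1} B = [5/2, -3/2]^T
C A^{-1} B = 1/2
G(0) = D - C A^{-1} B = -2 - (1/2) = -5/2 ≈ -2.5000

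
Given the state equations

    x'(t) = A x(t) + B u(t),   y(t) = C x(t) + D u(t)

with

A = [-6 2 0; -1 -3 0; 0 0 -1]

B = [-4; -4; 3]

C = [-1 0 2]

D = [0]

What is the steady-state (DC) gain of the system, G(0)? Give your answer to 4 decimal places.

G(0) = C(-A)^{-1}B + D = -C A^{-1} B + D.
det A = -20, so A^{-1} = (1/-20)·adj(A) = [[-3/20, -1/10, 0], [1/20, -3/10, 0], [0, 0, -1]]
A^{-1} B = [1, 1, -3]^T
C A^{-1} B = -7
G(0) = D - C A^{-1} B = 0 - (-7) = 7

7.0000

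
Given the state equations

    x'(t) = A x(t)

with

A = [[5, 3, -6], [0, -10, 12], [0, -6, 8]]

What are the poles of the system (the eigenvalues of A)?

-4, 2, 5

det(sI - A) = s^3 - (tr A)s^2 + (M11 + M22 + M33)s - det A, where Mii is the 2×2 principal minor of A obtained by deleting row i and column i.
tr A = 5 + (-10) + 8 = 3; M11 = (-10)·8 - 12·(-6) = -80 - (-72) = -8; M22 = 5·8 - (-6)·0 = 40 - 0 = 40; M33 = 5·(-10) - 3·0 = -50 - 0 = -50; sum of minors = -18.
det A = 5·((-10)·8 - 12·(-6)) - 3·(0·8 - 12·0) + (-6)·(0·(-6) - (-10)·0) = 5·(-8) - 3·0 + (-6)·0 = -40.
So p(s) = det(sI - A) = s^3 - 3s^2 - 18s + 40.
Rational-root test: any integer root divides 40. Testing small divisors, s = 2 works: p(2) = 8 + (-12) + (-36) + 40 = 0, so (s - 2) is a factor.
Dividing, p(s) = (s - 2)(s^2 - s - 20).
Factor s^2 - s - 20: two numbers with sum 1 and product -20 are 5 and -4, so s^2 - s - 20 = (s - 5)(s + 4).
Hence p(s) = (s - 5) (s - 2) (s + 4), with roots -4, 2, 5.
At least one eigenvalue has non-negative real part, so the system is not asymptotically stable.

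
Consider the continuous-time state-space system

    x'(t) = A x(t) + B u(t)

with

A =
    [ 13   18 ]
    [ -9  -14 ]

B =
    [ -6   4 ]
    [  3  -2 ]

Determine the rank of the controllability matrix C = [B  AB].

1

AB = [[-24, 16], [12, -8]]
Controllability matrix C = [B  AB] = [[-6, 4, -24, 16], [3, -2, 12, -8]]
Every column of C is a scalar multiple of column 1 = [-6, 3] (multipliers 1, -2/3, 4, -8/3), so the columns span a one-dimensional space.
C ≠ 0, hence rank(C) = 1.
rank(C) = 1 < n = 2, so the pair (A, B) is not completely controllable.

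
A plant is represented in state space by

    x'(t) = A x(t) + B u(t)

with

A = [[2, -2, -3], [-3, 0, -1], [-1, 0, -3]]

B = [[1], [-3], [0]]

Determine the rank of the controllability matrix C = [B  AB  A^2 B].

AB = [[8], [-3], [-1]]
A^2B = [[25], [-23], [-5]]
Controllability matrix C = [B  AB  A^2B] = [[1, 8, 25], [-3, -3, -23], [0, -1, -5]]
det(C) = 1·((-3)·(-5) - (-23)·(-1)) - 8·((-3)·(-5) - (-23)·0) + 25·((-3)·(-1) - (-3)·0) = 1·(-8) - 8·15 + 25·3 = -53 ≠ 0, so rank(C) = 3.
rank(C) = 3 = n, so the pair (A, B) is completely controllable.

3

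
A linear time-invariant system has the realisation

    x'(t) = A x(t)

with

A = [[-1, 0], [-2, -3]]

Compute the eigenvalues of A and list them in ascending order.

-3, -1

det(sI - A) = s^2 - (tr A)s + det A, with tr A = (-1) + (-3) = -4 and det A = (-1)·(-3) - 0·(-2) = 3 - 0 = 3.
So p(s) = det(sI - A) = s^2 + 4s + 3.
Factor s^2 + 4s + 3: two numbers with sum -4 and product 3 are -1 and -3, so s^2 + 4s + 3 = (s + 1)(s + 3).
Hence p(s) = (s + 1) (s + 3), with roots -3, -1.
All eigenvalues have negative real part, so the system is asymptotically stable.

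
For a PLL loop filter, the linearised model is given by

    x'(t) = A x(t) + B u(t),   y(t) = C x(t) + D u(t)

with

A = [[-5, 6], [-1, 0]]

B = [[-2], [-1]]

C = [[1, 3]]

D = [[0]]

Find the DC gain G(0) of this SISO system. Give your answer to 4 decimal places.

G(0) = C(-A)^{-1}B + D = -C A^{-1} B + D.
det A = 6, so A^{-1} = (1/6)·adj(A) = [[0, -1], [1/6, -5/6]]
A^{-1} B = [1, 1/2]^T
C A^{-1} B = 5/2
G(0) = D - C A^{-1} B = 0 - (5/2) = -5/2 ≈ -2.5000

-2.5000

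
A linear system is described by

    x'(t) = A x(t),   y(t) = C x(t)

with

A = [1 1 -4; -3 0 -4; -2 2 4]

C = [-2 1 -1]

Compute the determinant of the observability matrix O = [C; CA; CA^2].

CA = [[-3, -4, 0]]
CA^2 = [[9, -3, 28]]
Observability matrix O = [C; CA; CA^2] = [[-2, 1, -1], [-3, -4, 0], [9, -3, 28]]
Expanding along the first row, det(O) = (-2)·((-4)·28 - 0·(-3)) - 1·((-3)·28 - 0·9) + (-1)·((-3)·(-3) - (-4)·9) = (-2)·(-112) - 1·(-84) + (-1)·45 = 263
Since det(O) ≠ 0, rank(O) = 3 and the system is completely observable.

263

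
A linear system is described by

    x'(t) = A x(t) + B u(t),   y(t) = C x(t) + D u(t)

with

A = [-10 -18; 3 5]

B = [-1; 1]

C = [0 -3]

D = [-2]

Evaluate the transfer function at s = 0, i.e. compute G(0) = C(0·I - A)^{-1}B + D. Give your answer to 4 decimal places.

G(0) = C(-A)^{-1}B + D = -C A^{-1} B + D.
det A = 4, so A^{-1} = (1/4)·adj(A) = [[5/4, 9/2], [-3/4, -5/2]]
A^{-1} B = [13/4, -7/4]^T
C A^{-1} B = 21/4
G(0) = D - C A^{-1} B = -2 - (21/4) = -29/4 ≈ -7.2500

-7.2500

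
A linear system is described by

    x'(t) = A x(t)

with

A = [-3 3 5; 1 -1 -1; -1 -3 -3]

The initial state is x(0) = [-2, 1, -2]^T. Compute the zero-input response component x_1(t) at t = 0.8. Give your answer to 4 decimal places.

det(sI - A) = s^3 - (tr A)s^2 + (M11 + M22 + M33)s - det A, where Mii is the 2×2 principal minor of A obtained by deleting row i and column i.
tr A = (-3) + (-1) + (-3) = -7; M11 = (-1)·(-3) - (-1)·(-3) = 3 - 3 = 0; M22 = (-3)·(-3) - 5·(-1) = 9 - (-5) = 14; M33 = (-3)·(-1) - 3·1 = 3 - 3 = 0; sum of minors = 14.
det A = (-3)·((-1)·(-3) - (-1)·(-3)) - 3·(1·(-3) - (-1)·(-1)) + 5·(1·(-3) - (-1)·(-1)) = (-3)·0 - 3·(-4) + 5·(-4) = -8.
So p(s) = det(sI - A) = s^3 + 7s^2 + 14s + 8.
Rational-root test: any integer root divides 8. Testing small divisors, s = -1 works: p(-1) = -1 + 7 + (-14) + 8 = 0, so (s + 1) is a factor.
Dividing, p(s) = (s + 1)(s^2 + 6s + 8).
Factor s^2 + 6s + 8: two numbers with sum -6 and product 8 are -2 and -4, so s^2 + 6s + 8 = (s + 2)(s + 4).
Hence p(s) = (s + 1) (s + 2) (s + 4), with roots -4, -2, -1.
The eigenvalues -4, -2, -1 are distinct and real, so A is diagonalisable and x(t) = e^{At} x(0) = V diag(e^{λ_i t}) V^{-1} x(0), where the columns of V are the eigenvectors.
λ = -4: A - (-4)I = [[1, 3, 5], [1, 3, -1], [-1, -3, 1]]. v must be orthogonal to every row; (row 1) × (row 2) = [-18, 6, 0], so take v_1 = [3, -1, 0]^T.
λ = -2: A - (-2)I = [[-1, 3, 5], [1, 1, -1], [-1, -3, -1]]. v must be orthogonal to every row; (row 1) × (row 2) = [-8, 4, -4], so take v_2 = [-2, 1, -1]^T.
λ = -1: A - (-1)I = [[-2, 3, 5], [1, 0, -1], [-1, -3, -2]]. v must be orthogonal to every row; (row 1) × (row 2) = [-3, 3, -3], so take v_3 = [-1, 1, -1]^T.
V = [v_1 v_2 v_3] = [[3, -2, -1], [-1, 1, 1], [0, -1, -1]] has det V = 1, so V^{-1} = adj(V)/det V = [[0, -1, -1], [-1, -3, -2], [1, 3, 1]].
Modal coordinates z(0) = V^{-1} x(0): 0·(-2) + (-1)·1 + (-1)·(-2) = 1; (-1)·(-2) + (-3)·1 + (-2)·(-2) = 3; 1·(-2) + 3·1 + 1·(-2) = -1; so z(0) = [1, 3, -1]^T.
x_1(t) = Σ_i (v_i)_1 · z_i(0) · e^{λ_i t} (row 1 of V times the modal terms).
x_1(0.8) = 3·1·e^{-4·0.8} + (-2)·3·e^{-2·0.8} + (-1)·(-1)·e^{-1·0.8} = 3·0.040762 + (-6)·0.201897 + 1·0.449329 = -0.6398.

-0.6398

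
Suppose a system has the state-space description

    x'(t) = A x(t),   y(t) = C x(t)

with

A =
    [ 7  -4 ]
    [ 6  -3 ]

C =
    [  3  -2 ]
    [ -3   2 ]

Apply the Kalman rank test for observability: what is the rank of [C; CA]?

1

CA = [[9, -6], [-9, 6]]
Observability matrix O = [C; CA] = [[3, -2], [-3, 2], [9, -6], [-9, 6]]
Every row of O is a scalar multiple of row 1 = [3, -2] (multipliers 1, -1, 3, -3), so the rows span a one-dimensional space.
O ≠ 0, hence rank(O) = 1.
rank(O) = 1 < n = 2, so the pair (A, C) is not completely observable.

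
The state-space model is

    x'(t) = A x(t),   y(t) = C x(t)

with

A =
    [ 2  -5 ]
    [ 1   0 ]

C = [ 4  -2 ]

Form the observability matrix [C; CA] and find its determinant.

-68

CA = [[6, -20]]
Observability matrix O = [C; CA] = [[4, -2], [6, -20]]
det(O) = 4·(-20) - (-2)·6 = -80 - (-12) = -68
Since det(O) ≠ 0, rank(O) = 2 and the system is completely observable.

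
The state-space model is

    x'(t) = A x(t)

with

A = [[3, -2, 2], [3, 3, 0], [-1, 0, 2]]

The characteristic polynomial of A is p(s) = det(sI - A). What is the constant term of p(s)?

-36

Expand det(sI - A) for the 3×3 matrix.
p(s) = s^3 - 8s^2 + 29s - 36.
(Check: constant term = det(-A) = (-1)^3 det A = -36; coefficient of s^2 = -tr A = -8.)
The constant term is -36.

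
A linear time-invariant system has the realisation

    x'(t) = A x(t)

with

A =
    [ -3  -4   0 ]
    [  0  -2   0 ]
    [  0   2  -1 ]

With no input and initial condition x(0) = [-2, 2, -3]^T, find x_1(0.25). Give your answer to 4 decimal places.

-2.0180

det(sI - A) = s^3 - (tr A)s^2 + (M11 + M22 + M33)s - det A, where Mii is the 2×2 principal minor of A obtained by deleting row i and column i.
tr A = (-3) + (-2) + (-1) = -6; M11 = (-2)·(-1) - 0·2 = 2 - 0 = 2; M22 = (-3)·(-1) - 0·0 = 3 - 0 = 3; M33 = (-3)·(-2) - (-4)·0 = 6 - 0 = 6; sum of minors = 11.
det A = (-3)·((-2)·(-1) - 0·2) - (-4)·(0·(-1) - 0·0) + 0·(0·2 - (-2)·0) = (-3)·2 - (-4)·0 + 0·0 = -6.
So p(s) = det(sI - A) = s^3 + 6s^2 + 11s + 6.
Rational-root test: any integer root divides 6. Testing small divisors, s = -1 works: p(-1) = -1 + 6 + (-11) + 6 = 0, so (s + 1) is a factor.
Dividing, p(s) = (s + 1)(s^2 + 5s + 6).
Factor s^2 + 5s + 6: two numbers with sum -5 and product 6 are -2 and -3, so s^2 + 5s + 6 = (s + 2)(s + 3).
Hence p(s) = (s + 1) (s + 2) (s + 3), with roots -3, -2, -1.
The eigenvalues -3, -2, -1 are distinct and real, so A is diagonalisable and x(t) = e^{At} x(0) = V diag(e^{λ_i t}) V^{-1} x(0), where the columns of V are the eigenvectors.
λ = -3: A - (-3)I = [[0, -4, 0], [0, 1, 0], [0, 2, 2]]. v must be orthogonal to every row; (row 1) × (row 3) = [-8, 0, 0], so take v_1 = [-1, 0, 0]^T.
λ = -2: A - (-2)I = [[-1, -4, 0], [0, 0, 0], [0, 2, 1]]. v must be orthogonal to every row; (row 1) × (row 3) = [-4, 1, -2], so take v_2 = [-4, 1, -2]^T.
λ = -1: A - (-1)I = [[-2, -4, 0], [0, -1, 0], [0, 2, 0]]. v must be orthogonal to every row; (row 1) × (row 2) = [0, 0, 2], so take v_3 = [0, 0, 1]^T.
V = [v_1 v_2 v_3] = [[-1, -4, 0], [0, 1, 0], [0, -2, 1]] has det V = -1, so V^{-1} = adj(V)/det V = [[-1, -4, 0], [0, 1, 0], [0, 2, 1]].
Modal coordinates z(0) = V^{-1} x(0): (-1)·(-2) + (-4)·2 + 0·(-3) = -6; 0·(-2) + 1·2 + 0·(-3) = 2; 0·(-2) + 2·2 + 1·(-3) = 1; so z(0) = [-6, 2, 1]^T.
x_1(t) = Σ_i (v_i)_1 · z_i(0) · e^{λ_i t} (row 1 of V times the modal terms).
x_1(0.25) = (-1)·(-6)·e^{-3·0.25} + (-4)·2·e^{-2·0.25} + 0·1·e^{-1·0.25} = 6·0.472367 + (-8)·0.606531 + 0·0.778801 = -2.0180.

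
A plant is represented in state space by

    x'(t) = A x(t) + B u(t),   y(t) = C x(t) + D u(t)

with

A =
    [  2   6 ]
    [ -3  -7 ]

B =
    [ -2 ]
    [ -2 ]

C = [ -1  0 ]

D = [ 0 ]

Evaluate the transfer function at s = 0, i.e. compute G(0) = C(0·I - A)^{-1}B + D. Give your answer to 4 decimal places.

6.5000

G(0) = C(-A)^{-1}B + D = -C A^{-1} B + D.
det A = 4, so A^{-1} = (1/4)·adj(A) = [[-7/4, -3/2], [3/4, 1/2]]
A^{-1} B = [13/2, -5/2]^T
C A^{-1} B = -13/2
G(0) = D - C A^{-1} B = 0 - (-13/2) = 13/2 ≈ 6.5000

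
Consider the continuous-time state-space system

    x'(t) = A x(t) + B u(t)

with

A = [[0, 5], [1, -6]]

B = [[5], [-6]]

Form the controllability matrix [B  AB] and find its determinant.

AB = [[-30], [41]]
Controllability matrix C = [B  AB] = [[5, -30], [-6, 41]]
det(C) = 5·41 - (-30)·(-6) = 205 - 180 = 25
Since det(C) ≠ 0, rank(C) = 2 and the system is completely controllable.

25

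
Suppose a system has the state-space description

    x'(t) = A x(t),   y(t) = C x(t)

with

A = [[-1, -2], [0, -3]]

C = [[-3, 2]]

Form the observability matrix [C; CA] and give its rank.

2

CA = [[3, 0]]
Observability matrix O = [C; CA] = [[-3, 2], [3, 0]]
det(O) = (-3)·0 - 2·3 = 0 - 6 = -6 ≠ 0, so rank(O) = 2.
rank(O) = 2 = n, so the pair (A, C) is completely observable.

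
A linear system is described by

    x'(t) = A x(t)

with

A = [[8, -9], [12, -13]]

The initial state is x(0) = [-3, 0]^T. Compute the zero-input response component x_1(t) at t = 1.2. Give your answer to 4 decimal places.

det(sI - A) = s^2 - (tr A)s + det A, with tr A = 8 + (-13) = -5 and det A = 8·(-13) - (-9)·12 = -104 - (-108) = 4.
So p(s) = det(sI - A) = s^2 + 5s + 4.
Factor s^2 + 5s + 4: two numbers with sum -5 and product 4 are -1 and -4, so s^2 + 5s + 4 = (s + 1)(s + 4).
Hence p(s) = (s + 1) (s + 4), with roots -4, -1.
The eigenvalues -4, -1 are distinct and real, so A is diagonalisable and x(t) = e^{At} x(0) = V diag(e^{λ_i t}) V^{-1} x(0), where the columns of V are the eigenvectors.
λ = -4: A - (-4)I = [[12, -9], [12, -9]]. Row 1 gives 12·v1 + (-9)·v2 = 0, so take v_1 = [-3, -4]^T.
λ = -1: A - (-1)I = [[9, -9], [12, -12]]. Row 1 gives 9·v1 + (-9)·v2 = 0, so take v_2 = [1, 1]^T.
V = [v_1 v_2] = [[-3, 1], [-4, 1]] has det V = 1, so V^{-1} = adj(V)/det V = [[1, -1], [4, -3]].
Modal coordinates z(0) = V^{-1} x(0): 1·(-3) + (-1)·0 = -3; 4·(-3) + (-3)·0 = -12; so z(0) = [-3, -12]^T.
x_1(t) = Σ_i (v_i)_1 · z_i(0) · e^{λ_i t} (row 1 of V times the modal terms).
x_1(1.2) = (-3)·(-3)·e^{-4·1.2} + 1·(-12)·e^{-1·1.2} = 9·0.008230 + (-12)·0.301194 = -3.5403.

-3.5403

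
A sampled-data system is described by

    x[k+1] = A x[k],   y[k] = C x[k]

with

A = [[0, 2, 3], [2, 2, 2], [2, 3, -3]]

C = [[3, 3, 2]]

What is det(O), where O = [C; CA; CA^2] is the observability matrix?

CA = [[10, 18, 9]]
CA^2 = [[54, 83, 39]]
Observability matrix O = [C; CA; CA^2] = [[3, 3, 2], [10, 18, 9], [54, 83, 39]]
Expanding along the first row, det(O) = 3·(18·39 - 9·83) - 3·(10·39 - 9·54) + 2·(10·83 - 18·54) = 3·(-45) - 3·(-96) + 2·(-142) = -131
Since det(O) ≠ 0, rank(O) = 3 and the system is completely observable.

-131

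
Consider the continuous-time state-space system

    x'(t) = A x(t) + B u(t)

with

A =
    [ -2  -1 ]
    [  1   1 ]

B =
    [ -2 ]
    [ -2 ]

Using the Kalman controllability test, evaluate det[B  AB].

AB = [[6], [-4]]
Controllability matrix C = [B  AB] = [[-2, 6], [-2, -4]]
det(C) = (-2)·(-4) - 6·(-2) = 8 - (-12) = 20
Since det(C) ≠ 0, rank(C) = 2 and the system is completely controllable.

20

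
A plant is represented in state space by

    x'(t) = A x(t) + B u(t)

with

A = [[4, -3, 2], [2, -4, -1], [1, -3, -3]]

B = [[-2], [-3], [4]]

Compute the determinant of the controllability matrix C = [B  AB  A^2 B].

AB = [[9], [4], [-5]]
A^2B = [[14], [7], [12]]
Controllability matrix C = [B  AB  A^2B] = [[-2, 9, 14], [-3, 4, 7], [4, -5, 12]]
Expanding along the first row, det(C) = (-2)·(4·12 - 7·(-5)) - 9·((-3)·12 - 7·4) + 14·((-3)·(-5) - 4·4) = (-2)·83 - 9·(-64) + 14·(-1) = 396
Since det(C) ≠ 0, rank(C) = 3 and the system is completely controllable.

396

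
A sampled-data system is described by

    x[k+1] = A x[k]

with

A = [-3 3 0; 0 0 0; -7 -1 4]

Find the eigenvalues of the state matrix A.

det(zI - A) = z^3 - (tr A)z^2 + (M11 + M22 + M33)z - det A, where Mii is the 2×2 principal minor of A obtained by deleting row i and column i.
tr A = (-3) + 0 + 4 = 1; M11 = 0·4 - 0·(-1) = 0 - 0 = 0; M22 = (-3)·4 - 0·(-7) = -12 - 0 = -12; M33 = (-3)·0 - 3·0 = 0 - 0 = 0; sum of minors = -12.
det A = (-3)·(0·4 - 0·(-1)) - 3·(0·4 - 0·(-7)) + 0·(0·(-1) - 0·(-7)) = (-3)·0 - 3·0 + 0·0 = 0.
So p(z) = det(zI - A) = z^3 - z^2 - 12z.
The constant term is 0, so p(z) = z(z^2 - z - 12).
Factor z^2 - z - 12: two numbers with sum 1 and product -12 are 4 and -3, so z^2 - z - 12 = (z - 4)(z + 3).
Hence p(z) = z (z - 4) (z + 3), with roots -3, 0, 4.

-3, 0, 4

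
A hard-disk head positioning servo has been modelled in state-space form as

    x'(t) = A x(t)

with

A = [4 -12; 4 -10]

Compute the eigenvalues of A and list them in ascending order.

-4, -2

det(sI - A) = s^2 - (tr A)s + det A, with tr A = 4 + (-10) = -6 and det A = 4·(-10) - (-12)·4 = -40 - (-48) = 8.
So p(s) = det(sI - A) = s^2 + 6s + 8.
Factor s^2 + 6s + 8: two numbers with sum -6 and product 8 are -2 and -4, so s^2 + 6s + 8 = (s + 2)(s + 4).
Hence p(s) = (s + 2) (s + 4), with roots -4, -2.
All eigenvalues have negative real part, so the system is asymptotically stable.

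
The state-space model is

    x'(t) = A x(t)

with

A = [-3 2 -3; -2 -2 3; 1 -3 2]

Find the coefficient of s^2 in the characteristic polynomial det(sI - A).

3

Expand det(sI - A) for the 3×3 matrix.
p(s) = s^3 + 3s^2 + 12s + 25.
(Check: constant term = det(-A) = (-1)^3 det A = 25; coefficient of s^2 = -tr A = 3.)
The coefficient of s^2 is 3.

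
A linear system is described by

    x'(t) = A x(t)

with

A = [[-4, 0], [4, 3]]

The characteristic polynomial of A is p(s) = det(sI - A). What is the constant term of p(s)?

For a 2×2 matrix, det(sI - A) = s^2 - (tr A)s + det A.
tr A = -1, det A = -12.
So p(s) = s^2 + s - 12.
The constant term is -12.

-12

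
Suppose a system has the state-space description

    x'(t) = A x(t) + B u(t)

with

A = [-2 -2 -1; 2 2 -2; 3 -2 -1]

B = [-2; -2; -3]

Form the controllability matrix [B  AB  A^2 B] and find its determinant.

AB = [[11], [-2], [1]]
A^2B = [[-19], [16], [36]]
Controllability matrix C = [B  AB  A^2B] = [[-2, 11, -19], [-2, -2, 16], [-3, 1, 36]]
Expanding along the first row, det(C) = (-2)·((-2)·36 - 16·1) - 11·((-2)·36 - 16·(-3)) + (-19)·((-2)·1 - (-2)·(-3)) = (-2)·(-88) - 11·(-24) + (-19)·(-8) = 592
Since det(C) ≠ 0, rank(C) = 3 and the system is completely controllable.

592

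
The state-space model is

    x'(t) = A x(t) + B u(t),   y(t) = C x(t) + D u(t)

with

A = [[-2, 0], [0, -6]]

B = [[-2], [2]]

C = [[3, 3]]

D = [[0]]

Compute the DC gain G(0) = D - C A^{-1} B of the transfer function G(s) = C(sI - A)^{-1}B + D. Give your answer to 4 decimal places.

G(0) = C(-A)^{-1}B + D = -C A^{-1} B + D.
det A = 12, so A^{-1} = (1/12)·adj(A) = [[-1/2, 0], [0, -1/6]]
A^{-1} B = [1, -1/3]^T
C A^{-1} B = 2
G(0) = D - C A^{-1} B = 0 - (2) = -2

-2.0000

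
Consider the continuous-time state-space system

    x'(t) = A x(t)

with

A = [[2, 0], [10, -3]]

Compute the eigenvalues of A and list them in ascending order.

-3, 2

det(sI - A) = s^2 - (tr A)s + det A, with tr A = 2 + (-3) = -1 and det A = 2·(-3) - 0·10 = -6 - 0 = -6.
So p(s) = det(sI - A) = s^2 + s - 6.
Factor s^2 + s - 6: two numbers with sum -1 and product -6 are 2 and -3, so s^2 + s - 6 = (s - 2)(s + 3).
Hence p(s) = (s - 2) (s + 3), with roots -3, 2.
At least one eigenvalue has non-negative real part, so the system is not asymptotically stable.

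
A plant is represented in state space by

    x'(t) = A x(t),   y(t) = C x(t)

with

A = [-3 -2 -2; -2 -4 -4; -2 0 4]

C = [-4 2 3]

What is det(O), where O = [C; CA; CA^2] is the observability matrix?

-1112

CA = [[2, 0, 12]]
CA^2 = [[-30, -4, 44]]
Observability matrix O = [C; CA; CA^2] = [[-4, 2, 3], [2, 0, 12], [-30, -4, 44]]
Expanding along the first row, det(O) = (-4)·(0·44 - 12·(-4)) - 2·(2·44 - 12·(-30)) + 3·(2·(-4) - 0·(-30)) = (-4)·48 - 2·448 + 3·(-8) = -1112
Since det(O) ≠ 0, rank(O) = 3 and the system is completely observable.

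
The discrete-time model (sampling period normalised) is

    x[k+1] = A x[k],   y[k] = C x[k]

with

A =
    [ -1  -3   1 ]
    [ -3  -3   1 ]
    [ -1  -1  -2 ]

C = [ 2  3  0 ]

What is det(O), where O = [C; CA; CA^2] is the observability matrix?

-73

CA = [[-11, -15, 5]]
CA^2 = [[51, 73, -36]]
Observability matrix O = [C; CA; CA^2] = [[2, 3, 0], [-11, -15, 5], [51, 73, -36]]
Expanding along the first row, det(O) = 2·((-15)·(-36) - 5·73) - 3·((-11)·(-36) - 5·51) + 0·((-11)·73 - (-15)·51) = 2·175 - 3·141 + 0·(-38) = -73
Since det(O) ≠ 0, rank(O) = 3 and the system is completely observable.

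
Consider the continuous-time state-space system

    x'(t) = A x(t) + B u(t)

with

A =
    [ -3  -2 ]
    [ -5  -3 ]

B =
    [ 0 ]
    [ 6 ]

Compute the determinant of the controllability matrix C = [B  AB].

72

AB = [[-12], [-18]]
Controllability matrix C = [B  AB] = [[0, -12], [6, -18]]
det(C) = 0·(-18) - (-12)·6 = 0 - (-72) = 72
Since det(C) ≠ 0, rank(C) = 2 and the system is completely controllable.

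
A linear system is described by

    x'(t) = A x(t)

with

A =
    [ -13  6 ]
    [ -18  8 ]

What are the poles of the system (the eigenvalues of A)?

det(sI - A) = s^2 - (tr A)s + det A, with tr A = (-13) + 8 = -5 and det A = (-13)·8 - 6·(-18) = -104 - (-108) = 4.
So p(s) = det(sI - A) = s^2 + 5s + 4.
Factor s^2 + 5s + 4: two numbers with sum -5 and product 4 are -1 and -4, so s^2 + 5s + 4 = (s + 1)(s + 4).
Hence p(s) = (s + 1) (s + 4), with roots -4, -1.
All eigenvalues have negative real part, so the system is asymptotically stable.

-4, -1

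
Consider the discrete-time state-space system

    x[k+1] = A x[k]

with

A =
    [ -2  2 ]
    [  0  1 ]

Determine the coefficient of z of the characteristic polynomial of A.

For a 2×2 matrix, det(zI - A) = z^2 - (tr A)z + det A.
tr A = -1, det A = -2.
So p(z) = z^2 + z - 2.
The coefficient of z is 1.

1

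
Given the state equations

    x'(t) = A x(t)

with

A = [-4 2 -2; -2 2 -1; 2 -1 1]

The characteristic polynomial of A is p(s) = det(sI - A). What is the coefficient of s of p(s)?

-3

Expand det(sI - A) for the 3×3 matrix.
p(s) = s^3 + s^2 - 3s.
(Check: constant term = det(-A) = (-1)^3 det A = 0; coefficient of s^2 = -tr A = 1.)
The coefficient of s is -3.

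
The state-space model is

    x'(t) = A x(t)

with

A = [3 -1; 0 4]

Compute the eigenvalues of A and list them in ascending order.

3, 4

det(sI - A) = s^2 - (tr A)s + det A, with tr A = 3 + 4 = 7 and det A = 3·4 - (-1)·0 = 12 - 0 = 12.
So p(s) = det(sI - A) = s^2 - 7s + 12.
Factor s^2 - 7s + 12: two numbers with sum 7 and product 12 are 4 and 3, so s^2 - 7s + 12 = (s - 4)(s - 3).
Hence p(s) = (s - 4) (s - 3), with roots 3, 4.
At least one eigenvalue has non-negative real part, so the system is not asymptotically stable.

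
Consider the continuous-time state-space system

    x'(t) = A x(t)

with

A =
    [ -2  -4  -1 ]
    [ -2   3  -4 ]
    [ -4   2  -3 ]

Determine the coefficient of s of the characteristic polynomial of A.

Expand det(sI - A) for the 3×3 matrix.
p(s) = s^3 + 2s^2 - 13s + 46.
(Check: constant term = det(-A) = (-1)^3 det A = 46; coefficient of s^2 = -tr A = 2.)
The coefficient of s is -13.

-13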